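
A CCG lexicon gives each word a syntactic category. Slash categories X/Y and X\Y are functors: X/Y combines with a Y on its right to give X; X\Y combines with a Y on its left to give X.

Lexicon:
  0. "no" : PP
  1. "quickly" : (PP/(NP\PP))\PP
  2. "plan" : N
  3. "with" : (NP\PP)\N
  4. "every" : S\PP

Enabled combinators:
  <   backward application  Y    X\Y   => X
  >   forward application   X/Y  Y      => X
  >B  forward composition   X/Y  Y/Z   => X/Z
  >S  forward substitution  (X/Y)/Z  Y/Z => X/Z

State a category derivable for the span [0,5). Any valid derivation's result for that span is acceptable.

[0,5] S   <
  [0,4] PP   >
    [0,2] PP/(NP\PP)   <
      [0,1] "no" : PP
      [1,2] "quickly" : (PP/(NP\PP))\PP
    [2,4] NP\PP   <
      [2,3] "plan" : N
      [3,4] "with" : (NP\PP)\N
  [4,5] "every" : S\PP

S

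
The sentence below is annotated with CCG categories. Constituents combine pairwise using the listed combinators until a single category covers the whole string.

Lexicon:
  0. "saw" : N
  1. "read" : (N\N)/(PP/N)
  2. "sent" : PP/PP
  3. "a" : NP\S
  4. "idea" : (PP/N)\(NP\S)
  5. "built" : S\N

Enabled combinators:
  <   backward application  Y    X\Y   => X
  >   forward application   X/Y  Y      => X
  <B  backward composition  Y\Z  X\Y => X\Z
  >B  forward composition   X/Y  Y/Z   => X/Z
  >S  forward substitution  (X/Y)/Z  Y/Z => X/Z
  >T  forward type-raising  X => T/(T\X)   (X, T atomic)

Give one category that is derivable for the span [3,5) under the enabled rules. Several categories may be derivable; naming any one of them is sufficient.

[0,6] S   <
  [0,1] "saw" : N
  [1,6] S\N   <B
    [1,5] N\N   >
      [1,2] "read" : (N\N)/(PP/N)
      [2,5] PP/N   >B
        [2,3] "sent" : PP/PP
        [3,5] PP/N   <
          [3,4] "a" : NP\S
          [4,5] "idea" : (PP/N)\(NP\S)
    [5,6] "built" : S\N

PP/N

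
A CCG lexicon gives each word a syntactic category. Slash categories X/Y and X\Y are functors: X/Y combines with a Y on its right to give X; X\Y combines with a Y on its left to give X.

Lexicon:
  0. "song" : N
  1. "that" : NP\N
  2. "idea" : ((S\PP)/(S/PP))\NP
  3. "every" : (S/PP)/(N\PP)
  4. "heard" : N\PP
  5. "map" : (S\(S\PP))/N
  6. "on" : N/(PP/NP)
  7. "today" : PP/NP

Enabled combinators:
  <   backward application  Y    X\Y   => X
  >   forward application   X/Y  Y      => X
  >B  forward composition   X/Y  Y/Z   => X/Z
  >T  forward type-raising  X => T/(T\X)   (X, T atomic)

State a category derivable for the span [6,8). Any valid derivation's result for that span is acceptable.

N

[0,8] S   <
  [0,5] S\PP   >
    [0,3] (S\PP)/(S/PP)   <
      [0,2] NP   <
        [0,1] "song" : N
        [1,2] "that" : NP\N
      [2,3] "idea" : ((S\PP)/(S/PP))\NP
    [3,5] S/PP   >
      [3,4] "every" : (S/PP)/(N\PP)
      [4,5] "heard" : N\PP
  [5,8] S\(S\PP)   >
    [5,6] "map" : (S\(S\PP))/N
    [6,8] N   >
      [6,7] "on" : N/(PP/NP)
      [7,8] "today" : PP/NP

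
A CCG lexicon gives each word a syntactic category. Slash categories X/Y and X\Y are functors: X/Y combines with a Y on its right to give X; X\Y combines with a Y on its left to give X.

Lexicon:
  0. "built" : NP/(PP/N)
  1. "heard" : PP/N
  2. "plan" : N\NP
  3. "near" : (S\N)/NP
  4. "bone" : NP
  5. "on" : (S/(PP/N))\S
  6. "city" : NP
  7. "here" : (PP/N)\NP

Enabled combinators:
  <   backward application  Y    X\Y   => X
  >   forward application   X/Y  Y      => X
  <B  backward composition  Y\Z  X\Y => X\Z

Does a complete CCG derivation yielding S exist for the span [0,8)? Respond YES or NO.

YES

[0,8] S   >
  [0,6] S/(PP/N)   <
    [0,5] S   <
      [0,3] N   <
        [0,2] NP   >
          [0,1] "built" : NP/(PP/N)
          [1,2] "heard" : PP/N
        [2,3] "plan" : N\NP
      [3,5] S\N   >
        [3,4] "near" : (S\N)/NP
        [4,5] "bone" : NP
    [5,6] "on" : (S/(PP/N))\S
  [6,8] PP/N   <
    [6,7] "city" : NP
    [7,8] "here" : (PP/N)\NP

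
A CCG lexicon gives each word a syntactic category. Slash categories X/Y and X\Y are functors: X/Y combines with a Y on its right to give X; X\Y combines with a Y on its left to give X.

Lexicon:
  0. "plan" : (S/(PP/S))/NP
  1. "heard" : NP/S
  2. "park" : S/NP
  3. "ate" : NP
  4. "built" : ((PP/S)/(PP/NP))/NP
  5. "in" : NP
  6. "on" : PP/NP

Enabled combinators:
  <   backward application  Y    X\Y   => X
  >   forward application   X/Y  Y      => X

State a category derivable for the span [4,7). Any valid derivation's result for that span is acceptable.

PP/S

[0,7] S   >
  [0,4] S/(PP/S)   >
    [0,1] "plan" : (S/(PP/S))/NP
    [1,4] NP   >
      [1,2] "heard" : NP/S
      [2,4] S   >
        [2,3] "park" : S/NP
        [3,4] "ate" : NP
  [4,7] PP/S   >
    [4,6] (PP/S)/(PP/NP)   >
      [4,5] "built" : ((PP/S)/(PP/NP))/NP
      [5,6] "in" : NP
    [6,7] "on" : PP/NP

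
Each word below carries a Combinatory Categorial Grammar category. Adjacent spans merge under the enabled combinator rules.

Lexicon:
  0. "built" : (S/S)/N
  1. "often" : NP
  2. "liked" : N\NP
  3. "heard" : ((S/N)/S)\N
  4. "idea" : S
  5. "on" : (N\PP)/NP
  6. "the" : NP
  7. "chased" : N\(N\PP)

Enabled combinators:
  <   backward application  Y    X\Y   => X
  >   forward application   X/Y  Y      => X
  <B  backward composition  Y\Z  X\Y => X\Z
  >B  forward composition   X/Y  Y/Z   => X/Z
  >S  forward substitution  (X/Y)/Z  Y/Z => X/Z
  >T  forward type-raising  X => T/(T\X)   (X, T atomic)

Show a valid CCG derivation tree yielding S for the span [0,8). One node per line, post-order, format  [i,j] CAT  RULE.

[0,8] S   >
  [0,5] S/N   >S
    [0,1] "built" : (S/S)/N
    [1,5] S/N   >
      [1,4] (S/N)/S   <
        [1,3] N   <
          [1,2] "often" : NP
          [2,3] "liked" : N\NP
        [3,4] "heard" : ((S/N)/S)\N
      [4,5] "idea" : S
  [5,8] N   <
    [5,7] N\PP   >
      [5,6] "on" : (N\PP)/NP
      [6,7] "the" : NP
    [7,8] "chased" : N\(N\PP)

[0,1] (S/S)/N  lex  "built"
[1,2] NP  lex  "often"
[2,3] N\NP  lex  "liked"
[1,3] N  <  k=2
[3,4] ((S/N)/S)\N  lex  "heard"
[1,4] (S/N)/S  <  k=3
[4,5] S  lex  "idea"
[1,5] S/N  >  k=4
[0,5] S/N  >S  k=1
[5,6] (N\PP)/NP  lex  "on"
[6,7] NP  lex  "the"
[5,7] N\PP  >  k=6
[7,8] N\(N\PP)  lex  "chased"
[5,8] N  <  k=7
[0,8] S  >  k=5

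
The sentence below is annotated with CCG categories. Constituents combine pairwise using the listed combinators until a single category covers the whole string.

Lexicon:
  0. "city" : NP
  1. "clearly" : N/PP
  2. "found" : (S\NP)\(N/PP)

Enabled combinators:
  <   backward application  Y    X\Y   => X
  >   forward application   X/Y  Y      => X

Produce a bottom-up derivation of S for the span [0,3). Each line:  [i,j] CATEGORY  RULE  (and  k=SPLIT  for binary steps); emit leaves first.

[0,3] S   <
  [0,1] "city" : NP
  [1,3] S\NP   <
    [1,2] "clearly" : N/PP
    [2,3] "found" : (S\NP)\(N/PP)

[0,1] NP  lex  "city"
[1,2] N/PP  lex  "clearly"
[2,3] (S\NP)\(N/PP)  lex  "found"
[1,3] S\NP  <  k=2
[0,3] S  <  k=1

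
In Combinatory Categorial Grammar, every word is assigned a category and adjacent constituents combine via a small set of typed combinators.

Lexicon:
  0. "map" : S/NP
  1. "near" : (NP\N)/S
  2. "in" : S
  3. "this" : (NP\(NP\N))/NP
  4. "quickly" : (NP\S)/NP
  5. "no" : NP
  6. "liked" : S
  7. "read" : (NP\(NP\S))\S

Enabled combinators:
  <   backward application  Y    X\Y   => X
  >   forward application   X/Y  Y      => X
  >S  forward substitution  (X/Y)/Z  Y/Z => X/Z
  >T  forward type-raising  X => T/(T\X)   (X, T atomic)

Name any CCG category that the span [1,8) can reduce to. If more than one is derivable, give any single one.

[0,8] S   >
  [0,1] "map" : S/NP
  [1,8] NP   <
    [1,3] NP\N   >
      [1,2] "near" : (NP\N)/S
      [2,3] "in" : S
    [3,8] NP\(NP\N)   >
      [3,4] "this" : (NP\(NP\N))/NP
      [4,8] NP   <
        [4,6] NP\S   >
          [4,5] "quickly" : (NP\S)/NP
          [5,6] "no" : NP
        [6,8] NP\(NP\S)   <
          [6,7] "liked" : S
          [7,8] "read" : (NP\(NP\S))\S

NP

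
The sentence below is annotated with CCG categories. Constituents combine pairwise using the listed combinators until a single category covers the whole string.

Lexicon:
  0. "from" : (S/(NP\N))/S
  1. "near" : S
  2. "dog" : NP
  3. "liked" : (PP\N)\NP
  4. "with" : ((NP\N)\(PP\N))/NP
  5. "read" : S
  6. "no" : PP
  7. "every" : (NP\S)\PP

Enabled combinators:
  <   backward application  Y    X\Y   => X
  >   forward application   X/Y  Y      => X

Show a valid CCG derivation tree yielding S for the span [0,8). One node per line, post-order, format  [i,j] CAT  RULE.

[0,1] (S/(NP\N))/S  lex  "from"
[1,2] S  lex  "near"
[0,2] S/(NP\N)  >  k=1
[2,3] NP  lex  "dog"
[3,4] (PP\N)\NP  lex  "liked"
[2,4] PP\N  <  k=3
[4,5] ((NP\N)\(PP\N))/NP  lex  "with"
[5,6] S  lex  "read"
[6,7] PP  lex  "no"
[7,8] (NP\S)\PP  lex  "every"
[6,8] NP\S  <  k=7
[5,8] NP  <  k=6
[4,8] (NP\N)\(PP\N)  >  k=5
[2,8] NP\N  <  k=4
[0,8] S  >  k=2

[0,8] S   >
  [0,2] S/(NP\N)   >
    [0,1] "from" : (S/(NP\N))/S
    [1,2] "near" : S
  [2,8] NP\N   <
    [2,4] PP\N   <
      [2,3] "dog" : NP
      [3,4] "liked" : (PP\N)\NP
    [4,8] (NP\N)\(PP\N)   >
      [4,5] "with" : ((NP\N)\(PP\N))/NP
      [5,8] NP   <
        [5,6] "read" : S
        [6,8] NP\S   <
          [6,7] "no" : PP
          [7,8] "every" : (NP\S)\PP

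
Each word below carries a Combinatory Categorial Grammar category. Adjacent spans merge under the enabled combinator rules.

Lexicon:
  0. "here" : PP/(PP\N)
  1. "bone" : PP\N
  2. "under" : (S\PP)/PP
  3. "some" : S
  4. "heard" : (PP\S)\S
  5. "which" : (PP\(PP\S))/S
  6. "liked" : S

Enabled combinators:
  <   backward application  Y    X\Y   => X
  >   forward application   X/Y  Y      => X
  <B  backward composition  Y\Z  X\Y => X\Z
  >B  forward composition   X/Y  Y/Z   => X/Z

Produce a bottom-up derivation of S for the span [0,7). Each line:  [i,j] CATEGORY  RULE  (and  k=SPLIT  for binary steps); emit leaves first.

[0,7] S   <
  [0,2] PP   >
    [0,1] "here" : PP/(PP\N)
    [1,2] "bone" : PP\N
  [2,7] S\PP   >
    [2,3] "under" : (S\PP)/PP
    [3,7] PP   <
      [3,5] PP\S   <
        [3,4] "some" : S
        [4,5] "heard" : (PP\S)\S
      [5,7] PP\(PP\S)   >
        [5,6] "which" : (PP\(PP\S))/S
        [6,7] "liked" : S

[0,1] PP/(PP\N)  lex  "here"
[1,2] PP\N  lex  "bone"
[0,2] PP  >  k=1
[2,3] (S\PP)/PP  lex  "under"
[3,4] S  lex  "some"
[4,5] (PP\S)\S  lex  "heard"
[3,5] PP\S  <  k=4
[5,6] (PP\(PP\S))/S  lex  "which"
[6,7] S  lex  "liked"
[5,7] PP\(PP\S)  >  k=6
[3,7] PP  <  k=5
[2,7] S\PP  >  k=3
[0,7] S  <  k=2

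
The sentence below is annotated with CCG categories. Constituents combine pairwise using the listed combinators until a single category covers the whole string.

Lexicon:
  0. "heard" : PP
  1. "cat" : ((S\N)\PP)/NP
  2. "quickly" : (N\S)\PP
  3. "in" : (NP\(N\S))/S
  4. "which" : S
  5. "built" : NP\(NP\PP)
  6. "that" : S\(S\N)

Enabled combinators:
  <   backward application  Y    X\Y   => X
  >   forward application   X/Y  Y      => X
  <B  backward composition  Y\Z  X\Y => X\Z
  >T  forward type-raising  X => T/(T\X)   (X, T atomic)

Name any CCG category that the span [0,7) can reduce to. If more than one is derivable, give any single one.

[0,7] S   <
  [0,6] S\N   <
    [0,1] "heard" : PP
    [1,6] (S\N)\PP   >
      [1,2] "cat" : ((S\N)\PP)/NP
      [2,6] NP   <
        [2,5] NP\PP   <B
          [2,3] "quickly" : (N\S)\PP
          [3,5] NP\(N\S)   >
            [3,4] "in" : (NP\(N\S))/S
            [4,5] "which" : S
        [5,6] "built" : NP\(NP\PP)
  [6,7] "that" : S\(S\N)

S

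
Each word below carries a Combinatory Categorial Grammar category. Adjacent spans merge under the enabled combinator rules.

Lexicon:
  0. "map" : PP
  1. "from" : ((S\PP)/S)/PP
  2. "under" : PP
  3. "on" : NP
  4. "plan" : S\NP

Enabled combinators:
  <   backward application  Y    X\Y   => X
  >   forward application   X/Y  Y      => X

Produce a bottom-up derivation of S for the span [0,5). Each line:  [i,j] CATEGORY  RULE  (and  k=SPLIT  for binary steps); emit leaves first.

[0,5] S   <
  [0,1] "map" : PP
  [1,5] S\PP   >
    [1,3] (S\PP)/S   >
      [1,2] "from" : ((S\PP)/S)/PP
      [2,3] "under" : PP
    [3,5] S   <
      [3,4] "on" : NP
      [4,5] "plan" : S\NP

[0,1] PP  lex  "map"
[1,2] ((S\PP)/S)/PP  lex  "from"
[2,3] PP  lex  "under"
[1,3] (S\PP)/S  >  k=2
[3,4] NP  lex  "on"
[4,5] S\NP  lex  "plan"
[3,5] S  <  k=4
[1,5] S\PP  >  k=3
[0,5] S  <  k=1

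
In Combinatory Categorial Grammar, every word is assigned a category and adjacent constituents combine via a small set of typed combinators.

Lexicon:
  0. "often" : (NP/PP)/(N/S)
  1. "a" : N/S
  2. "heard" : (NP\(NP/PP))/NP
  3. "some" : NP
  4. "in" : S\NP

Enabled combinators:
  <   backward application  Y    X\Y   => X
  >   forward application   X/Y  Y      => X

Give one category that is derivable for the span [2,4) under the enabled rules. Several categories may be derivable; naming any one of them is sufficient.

NP\(NP/PP)

[0,5] S   <
  [0,4] NP   <
    [0,2] NP/PP   >
      [0,1] "often" : (NP/PP)/(N/S)
      [1,2] "a" : N/S
    [2,4] NP\(NP/PP)   >
      [2,3] "heard" : (NP\(NP/PP))/NP
      [3,4] "some" : NP
  [4,5] "in" : S\NP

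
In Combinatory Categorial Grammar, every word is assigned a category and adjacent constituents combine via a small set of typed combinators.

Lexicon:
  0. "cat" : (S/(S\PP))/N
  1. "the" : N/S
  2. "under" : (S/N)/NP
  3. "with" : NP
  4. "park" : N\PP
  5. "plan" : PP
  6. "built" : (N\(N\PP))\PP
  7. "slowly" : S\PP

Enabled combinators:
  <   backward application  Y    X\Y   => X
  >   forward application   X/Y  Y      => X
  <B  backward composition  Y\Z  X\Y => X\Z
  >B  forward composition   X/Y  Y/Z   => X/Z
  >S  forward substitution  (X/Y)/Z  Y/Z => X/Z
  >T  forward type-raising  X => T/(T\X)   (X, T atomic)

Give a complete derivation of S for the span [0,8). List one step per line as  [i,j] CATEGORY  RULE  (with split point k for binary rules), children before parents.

[0,8] S   >
  [0,7] S/(S\PP)   >
    [0,1] "cat" : (S/(S\PP))/N
    [1,7] N   >
      [1,2] "the" : N/S
      [2,7] S   >
        [2,4] S/N   >
          [2,3] "under" : (S/N)/NP
          [3,4] "with" : NP
        [4,7] N   <
          [4,5] "park" : N\PP
          [5,7] N\(N\PP)   <
            [5,6] "plan" : PP
            [6,7] "built" : (N\(N\PP))\PP
  [7,8] "slowly" : S\PP

[0,1] (S/(S\PP))/N  lex  "cat"
[1,2] N/S  lex  "the"
[2,3] (S/N)/NP  lex  "under"
[3,4] NP  lex  "with"
[2,4] S/N  >  k=3
[4,5] N\PP  lex  "park"
[5,6] PP  lex  "plan"
[6,7] (N\(N\PP))\PP  lex  "built"
[5,7] N\(N\PP)  <  k=6
[4,7] N  <  k=5
[2,7] S  >  k=4
[1,7] N  >  k=2
[0,7] S/(S\PP)  >  k=1
[7,8] S\PP  lex  "slowly"
[0,8] S  >  k=7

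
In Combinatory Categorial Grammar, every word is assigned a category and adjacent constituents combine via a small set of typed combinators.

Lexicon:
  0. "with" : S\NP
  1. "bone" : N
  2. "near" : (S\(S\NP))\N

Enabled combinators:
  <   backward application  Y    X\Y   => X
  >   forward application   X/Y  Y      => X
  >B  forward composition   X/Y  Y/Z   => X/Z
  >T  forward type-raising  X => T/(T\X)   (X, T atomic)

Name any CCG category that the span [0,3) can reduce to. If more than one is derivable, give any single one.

S

[0,3] S   <
  [0,1] "with" : S\NP
  [1,3] S\(S\NP)   <
    [1,2] "bone" : N
    [2,3] "near" : (S\(S\NP))\N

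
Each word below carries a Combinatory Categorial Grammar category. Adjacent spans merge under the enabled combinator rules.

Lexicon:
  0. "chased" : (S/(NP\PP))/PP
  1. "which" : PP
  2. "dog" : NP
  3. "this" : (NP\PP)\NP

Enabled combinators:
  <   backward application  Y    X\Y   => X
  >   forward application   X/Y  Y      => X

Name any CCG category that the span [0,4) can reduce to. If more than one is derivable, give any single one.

S

[0,4] S   >
  [0,2] S/(NP\PP)   >
    [0,1] "chased" : (S/(NP\PP))/PP
    [1,2] "which" : PP
  [2,4] NP\PP   <
    [2,3] "dog" : NP
    [3,4] "this" : (NP\PP)\NP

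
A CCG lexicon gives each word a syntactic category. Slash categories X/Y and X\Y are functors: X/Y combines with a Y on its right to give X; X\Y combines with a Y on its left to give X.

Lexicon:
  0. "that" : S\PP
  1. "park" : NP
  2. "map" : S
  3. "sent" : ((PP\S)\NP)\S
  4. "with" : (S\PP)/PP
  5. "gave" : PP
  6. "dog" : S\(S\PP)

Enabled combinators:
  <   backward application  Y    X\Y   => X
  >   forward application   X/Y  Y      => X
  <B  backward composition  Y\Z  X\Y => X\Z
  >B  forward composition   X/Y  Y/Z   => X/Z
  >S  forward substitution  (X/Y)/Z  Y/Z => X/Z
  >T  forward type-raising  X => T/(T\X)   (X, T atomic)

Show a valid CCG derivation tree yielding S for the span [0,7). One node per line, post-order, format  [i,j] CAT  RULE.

[0,7] S   <
  [0,6] S\PP   <B
    [0,1] "that" : S\PP
    [1,6] S\S   <B
      [1,4] PP\S   <
        [1,2] "park" : NP
        [2,4] (PP\S)\NP   <
          [2,3] "map" : S
          [3,4] "sent" : ((PP\S)\NP)\S
      [4,6] S\PP   >
        [4,5] "with" : (S\PP)/PP
        [5,6] "gave" : PP
  [6,7] "dog" : S\(S\PP)

[0,1] S\PP  lex  "that"
[1,2] NP  lex  "park"
[2,3] S  lex  "map"
[3,4] ((PP\S)\NP)\S  lex  "sent"
[2,4] (PP\S)\NP  <  k=3
[1,4] PP\S  <  k=2
[4,5] (S\PP)/PP  lex  "with"
[5,6] PP  lex  "gave"
[4,6] S\PP  >  k=5
[1,6] S\S  <B  k=4
[0,6] S\PP  <B  k=1
[6,7] S\(S\PP)  lex  "dog"
[0,7] S  <  k=6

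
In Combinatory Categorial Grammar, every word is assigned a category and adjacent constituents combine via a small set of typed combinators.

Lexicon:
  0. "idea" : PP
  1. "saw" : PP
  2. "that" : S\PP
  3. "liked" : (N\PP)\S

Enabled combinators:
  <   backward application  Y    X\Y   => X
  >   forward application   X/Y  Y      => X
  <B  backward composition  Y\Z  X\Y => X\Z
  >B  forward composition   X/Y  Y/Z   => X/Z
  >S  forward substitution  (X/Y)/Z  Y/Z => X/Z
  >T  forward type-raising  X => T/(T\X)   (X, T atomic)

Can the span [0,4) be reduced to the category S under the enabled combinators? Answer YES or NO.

PP PP S\PP (N\PP)\S
CKY chart[0,4] = {N, N/(N\N), NP/(NP\N), PP/(PP\N), S/(S\N)}; S ∉ chart

NO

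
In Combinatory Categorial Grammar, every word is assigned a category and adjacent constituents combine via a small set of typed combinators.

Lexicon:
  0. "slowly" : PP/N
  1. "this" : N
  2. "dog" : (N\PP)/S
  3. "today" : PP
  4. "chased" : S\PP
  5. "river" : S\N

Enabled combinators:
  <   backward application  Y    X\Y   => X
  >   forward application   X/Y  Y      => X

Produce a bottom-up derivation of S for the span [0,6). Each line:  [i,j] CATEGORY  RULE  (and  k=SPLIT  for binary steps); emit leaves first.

[0,1] PP/N  lex  "slowly"
[1,2] N  lex  "this"
[0,2] PP  >  k=1
[2,3] (N\PP)/S  lex  "dog"
[3,4] PP  lex  "today"
[4,5] S\PP  lex  "chased"
[3,5] S  <  k=4
[2,5] N\PP  >  k=3
[0,5] N  <  k=2
[5,6] S\N  lex  "river"
[0,6] S  <  k=5

[0,6] S   <
  [0,5] N   <
    [0,2] PP   >
      [0,1] "slowly" : PP/N
      [1,2] "this" : N
    [2,5] N\PP   >
      [2,3] "dog" : (N\PP)/S
      [3,5] S   <
        [3,4] "today" : PP
        [4,5] "chased" : S\PP
  [5,6] "river" : S\N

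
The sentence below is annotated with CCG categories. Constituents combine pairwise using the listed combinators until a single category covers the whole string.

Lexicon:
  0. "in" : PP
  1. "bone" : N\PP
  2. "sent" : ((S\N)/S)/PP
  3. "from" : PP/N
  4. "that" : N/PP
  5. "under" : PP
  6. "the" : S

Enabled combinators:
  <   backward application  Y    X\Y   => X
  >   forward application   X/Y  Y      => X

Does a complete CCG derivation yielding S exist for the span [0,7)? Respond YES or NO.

[0,7] S   <
  [0,2] N   <
    [0,1] "in" : PP
    [1,2] "bone" : N\PP
  [2,7] S\N   >
    [2,6] (S\N)/S   >
      [2,3] "sent" : ((S\N)/S)/PP
      [3,6] PP   >
        [3,4] "from" : PP/N
        [4,6] N   >
          [4,5] "that" : N/PP
          [5,6] "under" : PP
    [6,7] "the" : S

YES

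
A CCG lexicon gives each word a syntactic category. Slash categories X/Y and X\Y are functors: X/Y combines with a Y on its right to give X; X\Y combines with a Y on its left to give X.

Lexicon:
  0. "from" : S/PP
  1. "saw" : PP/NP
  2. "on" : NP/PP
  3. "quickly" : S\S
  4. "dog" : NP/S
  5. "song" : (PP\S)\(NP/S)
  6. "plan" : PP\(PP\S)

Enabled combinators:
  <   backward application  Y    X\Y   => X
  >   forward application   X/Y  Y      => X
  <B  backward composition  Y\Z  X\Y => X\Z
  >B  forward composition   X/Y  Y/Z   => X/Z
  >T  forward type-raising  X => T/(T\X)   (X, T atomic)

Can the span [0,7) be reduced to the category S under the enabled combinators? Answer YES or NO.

[0,7] S   >
  [0,3] S/PP   >B
    [0,2] S/NP   >B
      [0,1] "from" : S/PP
      [1,2] "saw" : PP/NP
    [2,3] "on" : NP/PP
  [3,7] PP   <
    [3,6] PP\S   <B
      [3,4] "quickly" : S\S
      [4,6] PP\S   <
        [4,5] "dog" : NP/S
        [5,6] "song" : (PP\S)\(NP/S)
    [6,7] "plan" : PP\(PP\S)

YES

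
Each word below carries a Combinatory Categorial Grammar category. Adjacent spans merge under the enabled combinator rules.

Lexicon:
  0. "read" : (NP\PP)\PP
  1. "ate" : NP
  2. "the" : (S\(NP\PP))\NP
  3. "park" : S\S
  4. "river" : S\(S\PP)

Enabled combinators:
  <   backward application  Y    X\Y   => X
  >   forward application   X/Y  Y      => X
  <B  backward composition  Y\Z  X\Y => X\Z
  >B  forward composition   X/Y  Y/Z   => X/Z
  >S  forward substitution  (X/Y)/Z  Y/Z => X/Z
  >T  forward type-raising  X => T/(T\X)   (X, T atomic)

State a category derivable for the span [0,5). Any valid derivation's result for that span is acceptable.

S

[0,5] S   <
  [0,4] S\PP   <B
    [0,3] S\PP   <B
      [0,1] "read" : (NP\PP)\PP
      [1,3] S\(NP\PP)   <
        [1,2] "ate" : NP
        [2,3] "the" : (S\(NP\PP))\NP
    [3,4] "park" : S\S
  [4,5] "river" : S\(S\PP)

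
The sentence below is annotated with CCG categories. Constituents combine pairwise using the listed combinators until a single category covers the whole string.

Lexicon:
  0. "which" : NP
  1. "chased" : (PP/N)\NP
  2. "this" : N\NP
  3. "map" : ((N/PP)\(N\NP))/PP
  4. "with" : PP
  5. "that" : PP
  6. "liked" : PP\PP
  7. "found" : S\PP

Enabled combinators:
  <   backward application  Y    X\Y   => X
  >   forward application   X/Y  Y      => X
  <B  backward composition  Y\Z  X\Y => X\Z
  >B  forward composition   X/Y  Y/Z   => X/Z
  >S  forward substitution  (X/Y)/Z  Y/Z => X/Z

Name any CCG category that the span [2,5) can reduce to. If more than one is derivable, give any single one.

N/PP

[0,8] S   <
  [0,6] PP   >
    [0,2] PP/N   <
      [0,1] "which" : NP
      [1,2] "chased" : (PP/N)\NP
    [2,6] N   >
      [2,5] N/PP   <
        [2,3] "this" : N\NP
        [3,5] (N/PP)\(N\NP)   >
          [3,4] "map" : ((N/PP)\(N\NP))/PP
          [4,5] "with" : PP
      [5,6] "that" : PP
  [6,8] S\PP   <B
    [6,7] "liked" : PP\PP
    [7,8] "found" : S\PP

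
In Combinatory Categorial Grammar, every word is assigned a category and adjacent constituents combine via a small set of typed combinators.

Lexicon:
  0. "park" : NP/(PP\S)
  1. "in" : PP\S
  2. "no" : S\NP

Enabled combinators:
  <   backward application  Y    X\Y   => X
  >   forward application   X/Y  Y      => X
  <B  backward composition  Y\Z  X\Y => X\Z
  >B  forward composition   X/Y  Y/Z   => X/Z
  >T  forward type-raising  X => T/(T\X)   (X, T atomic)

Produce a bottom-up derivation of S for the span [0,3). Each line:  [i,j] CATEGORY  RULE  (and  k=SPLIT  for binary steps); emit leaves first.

[0,1] NP/(PP\S)  lex  "park"
[1,2] PP\S  lex  "in"
[0,2] NP  >  k=1
[2,3] S\NP  lex  "no"
[0,3] S  <  k=2

[0,3] S   <
  [0,2] NP   >
    [0,1] "park" : NP/(PP\S)
    [1,2] "in" : PP\S
  [2,3] "no" : S\NP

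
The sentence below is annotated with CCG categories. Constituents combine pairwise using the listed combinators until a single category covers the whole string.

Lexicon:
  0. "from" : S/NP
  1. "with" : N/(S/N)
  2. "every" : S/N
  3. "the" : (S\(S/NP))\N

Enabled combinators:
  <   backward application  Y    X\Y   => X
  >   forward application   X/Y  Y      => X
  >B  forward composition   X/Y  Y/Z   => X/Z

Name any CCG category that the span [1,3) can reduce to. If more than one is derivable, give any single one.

[0,4] S   <
  [0,1] "from" : S/NP
  [1,4] S\(S/NP)   <
    [1,3] N   >
      [1,2] "with" : N/(S/N)
      [2,3] "every" : S/N
    [3,4] "the" : (S\(S/NP))\N

N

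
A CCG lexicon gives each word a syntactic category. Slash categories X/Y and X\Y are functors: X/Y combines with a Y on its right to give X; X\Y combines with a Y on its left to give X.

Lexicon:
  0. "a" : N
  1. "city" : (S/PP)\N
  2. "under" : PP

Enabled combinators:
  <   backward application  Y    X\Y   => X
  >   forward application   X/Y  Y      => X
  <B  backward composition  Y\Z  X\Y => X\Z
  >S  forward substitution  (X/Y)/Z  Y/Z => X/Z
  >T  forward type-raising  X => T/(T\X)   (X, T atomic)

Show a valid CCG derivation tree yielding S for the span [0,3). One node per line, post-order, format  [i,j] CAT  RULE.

[0,3] S   >
  [0,2] S/PP   <
    [0,1] "a" : N
    [1,2] "city" : (S/PP)\N
  [2,3] "under" : PP

[0,1] N  lex  "a"
[1,2] (S/PP)\N  lex  "city"
[0,2] S/PP  <  k=1
[2,3] PP  lex  "under"
[0,3] S  >  k=2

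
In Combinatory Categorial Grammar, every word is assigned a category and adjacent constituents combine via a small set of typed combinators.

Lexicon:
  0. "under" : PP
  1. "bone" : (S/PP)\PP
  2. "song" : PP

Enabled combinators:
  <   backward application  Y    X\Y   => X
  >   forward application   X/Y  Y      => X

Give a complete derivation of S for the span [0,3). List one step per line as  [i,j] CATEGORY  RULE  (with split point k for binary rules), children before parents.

[0,3] S   >
  [0,2] S/PP   <
    [0,1] "under" : PP
    [1,2] "bone" : (S/PP)\PP
  [2,3] "song" : PP

[0,1] PP  lex  "under"
[1,2] (S/PP)\PP  lex  "bone"
[0,2] S/PP  <  k=1
[2,3] PP  lex  "song"
[0,3] S  >  k=2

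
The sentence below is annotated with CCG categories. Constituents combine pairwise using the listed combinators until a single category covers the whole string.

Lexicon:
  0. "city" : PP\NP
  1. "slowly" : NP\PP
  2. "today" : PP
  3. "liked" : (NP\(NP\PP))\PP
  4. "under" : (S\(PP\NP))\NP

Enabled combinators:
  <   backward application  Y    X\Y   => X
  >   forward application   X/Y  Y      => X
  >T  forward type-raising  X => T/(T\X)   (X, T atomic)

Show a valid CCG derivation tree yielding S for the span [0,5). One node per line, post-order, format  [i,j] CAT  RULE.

[0,5] S   <
  [0,1] "city" : PP\NP
  [1,5] S\(PP\NP)   <
    [1,4] NP   <
      [1,2] "slowly" : NP\PP
      [2,4] NP\(NP\PP)   <
        [2,3] "today" : PP
        [3,4] "liked" : (NP\(NP\PP))\PP
    [4,5] "under" : (S\(PP\NP))\NP

[0,1] PP\NP  lex  "city"
[1,2] NP\PP  lex  "slowly"
[2,3] PP  lex  "today"
[3,4] (NP\(NP\PP))\PP  lex  "liked"
[2,4] NP\(NP\PP)  <  k=3
[1,4] NP  <  k=2
[4,5] (S\(PP\NP))\NP  lex  "under"
[1,5] S\(PP\NP)  <  k=4
[0,5] S  <  k=1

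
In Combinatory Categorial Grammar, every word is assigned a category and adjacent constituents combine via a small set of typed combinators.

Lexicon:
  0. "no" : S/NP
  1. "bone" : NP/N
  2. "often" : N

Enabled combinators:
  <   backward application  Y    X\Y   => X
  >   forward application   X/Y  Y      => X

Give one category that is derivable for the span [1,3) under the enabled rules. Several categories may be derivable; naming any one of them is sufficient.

NP

[0,3] S   >
  [0,1] "no" : S/NP
  [1,3] NP   >
    [1,2] "bone" : NP/N
    [2,3] "often" : N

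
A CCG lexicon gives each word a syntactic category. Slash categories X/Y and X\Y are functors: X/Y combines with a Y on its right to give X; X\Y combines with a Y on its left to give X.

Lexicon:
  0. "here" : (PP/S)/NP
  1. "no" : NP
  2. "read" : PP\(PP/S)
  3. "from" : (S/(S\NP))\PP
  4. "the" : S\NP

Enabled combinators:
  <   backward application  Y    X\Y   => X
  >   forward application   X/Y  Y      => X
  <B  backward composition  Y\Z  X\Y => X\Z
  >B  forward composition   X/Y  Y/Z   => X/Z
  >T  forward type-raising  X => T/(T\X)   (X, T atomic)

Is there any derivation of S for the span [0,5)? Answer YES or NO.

[0,5] S   >
  [0,4] S/(S\NP)   <
    [0,3] PP   <
      [0,2] PP/S   >
        [0,1] "here" : (PP/S)/NP
        [1,2] "no" : NP
      [2,3] "read" : PP\(PP/S)
    [3,4] "from" : (S/(S\NP))\PP
  [4,5] "the" : S\NP

YES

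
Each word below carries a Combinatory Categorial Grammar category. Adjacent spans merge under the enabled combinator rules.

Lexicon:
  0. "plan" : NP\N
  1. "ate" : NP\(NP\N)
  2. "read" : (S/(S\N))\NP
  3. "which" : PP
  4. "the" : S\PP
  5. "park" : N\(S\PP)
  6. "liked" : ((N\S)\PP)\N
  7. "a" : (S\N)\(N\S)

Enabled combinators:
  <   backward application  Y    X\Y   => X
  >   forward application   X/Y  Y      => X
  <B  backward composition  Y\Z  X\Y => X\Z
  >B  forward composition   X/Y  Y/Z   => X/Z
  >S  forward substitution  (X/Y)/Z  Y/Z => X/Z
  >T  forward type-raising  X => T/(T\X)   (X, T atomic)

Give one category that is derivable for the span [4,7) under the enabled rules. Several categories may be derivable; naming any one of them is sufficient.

(N\S)\PP

[0,8] S   >
  [0,3] S/(S\N)   <
    [0,2] NP   <
      [0,1] "plan" : NP\N
      [1,2] "ate" : NP\(NP\N)
    [2,3] "read" : (S/(S\N))\NP
  [3,8] S\N   <
    [3,7] N\S   <
      [3,4] "which" : PP
      [4,7] (N\S)\PP   <
        [4,6] N   <
          [4,5] "the" : S\PP
          [5,6] "park" : N\(S\PP)
        [6,7] "liked" : ((N\S)\PP)\N
    [7,8] "a" : (S\N)\(N\S)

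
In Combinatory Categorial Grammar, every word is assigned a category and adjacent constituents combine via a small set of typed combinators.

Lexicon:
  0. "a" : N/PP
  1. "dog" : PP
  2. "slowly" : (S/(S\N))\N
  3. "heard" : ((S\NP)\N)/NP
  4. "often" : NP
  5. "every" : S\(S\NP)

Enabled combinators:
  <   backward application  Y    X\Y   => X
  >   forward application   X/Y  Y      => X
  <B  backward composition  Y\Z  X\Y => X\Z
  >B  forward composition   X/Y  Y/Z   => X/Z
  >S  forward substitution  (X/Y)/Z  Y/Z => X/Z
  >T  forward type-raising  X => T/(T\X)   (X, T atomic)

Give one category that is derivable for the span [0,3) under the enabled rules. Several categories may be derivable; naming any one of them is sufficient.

[0,6] S   >
  [0,3] S/(S\N)   <
    [0,2] N   >
      [0,1] "a" : N/PP
      [1,2] "dog" : PP
    [2,3] "slowly" : (S/(S\N))\N
  [3,6] S\N   <B
    [3,5] (S\NP)\N   >
      [3,4] "heard" : ((S\NP)\N)/NP
      [4,5] "often" : NP
    [5,6] "every" : S\(S\NP)

S/(S\N)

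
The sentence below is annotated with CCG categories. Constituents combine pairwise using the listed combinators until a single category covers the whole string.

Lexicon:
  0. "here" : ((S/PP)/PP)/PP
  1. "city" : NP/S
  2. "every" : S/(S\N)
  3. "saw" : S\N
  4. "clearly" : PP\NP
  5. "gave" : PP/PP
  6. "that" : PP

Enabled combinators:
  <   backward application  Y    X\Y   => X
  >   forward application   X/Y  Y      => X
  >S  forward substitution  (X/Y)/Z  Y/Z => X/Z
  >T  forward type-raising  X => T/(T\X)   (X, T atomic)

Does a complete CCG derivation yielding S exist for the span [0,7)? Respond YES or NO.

[0,7] S   >
  [0,6] S/PP   >S
    [0,5] (S/PP)/PP   >
      [0,1] "here" : ((S/PP)/PP)/PP
      [1,5] PP   <
        [1,4] NP   >
          [1,2] "city" : NP/S
          [2,4] S   >
            [2,3] "every" : S/(S\N)
            [3,4] "saw" : S\N
        [4,5] "clearly" : PP\NP
    [5,6] "gave" : PP/PP
  [6,7] "that" : PP

YES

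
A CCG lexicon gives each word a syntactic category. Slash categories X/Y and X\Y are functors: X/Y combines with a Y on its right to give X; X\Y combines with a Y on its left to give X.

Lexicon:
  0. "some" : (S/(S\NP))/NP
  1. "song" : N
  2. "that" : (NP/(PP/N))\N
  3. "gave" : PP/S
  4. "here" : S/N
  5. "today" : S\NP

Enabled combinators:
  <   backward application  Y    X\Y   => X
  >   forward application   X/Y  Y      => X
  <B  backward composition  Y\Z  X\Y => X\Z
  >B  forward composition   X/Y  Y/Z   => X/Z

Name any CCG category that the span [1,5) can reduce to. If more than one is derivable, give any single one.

NP

[0,6] S   >
  [0,5] S/(S\NP)   >
    [0,1] "some" : (S/(S\NP))/NP
    [1,5] NP   >
      [1,3] NP/(PP/N)   <
        [1,2] "song" : N
        [2,3] "that" : (NP/(PP/N))\N
      [3,5] PP/N   >B
        [3,4] "gave" : PP/S
        [4,5] "here" : S/N
  [5,6] "today" : S\NP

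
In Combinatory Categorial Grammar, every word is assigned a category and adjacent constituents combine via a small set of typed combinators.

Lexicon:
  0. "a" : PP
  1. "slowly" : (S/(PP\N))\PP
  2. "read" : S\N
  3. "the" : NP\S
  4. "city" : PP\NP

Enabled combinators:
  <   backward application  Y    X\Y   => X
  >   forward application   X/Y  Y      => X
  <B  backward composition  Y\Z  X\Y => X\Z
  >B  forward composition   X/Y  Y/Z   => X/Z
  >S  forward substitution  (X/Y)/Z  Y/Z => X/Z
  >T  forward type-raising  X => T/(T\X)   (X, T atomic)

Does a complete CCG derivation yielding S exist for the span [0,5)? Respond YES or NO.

[0,5] S   >
  [0,2] S/(PP\N)   <
    [0,1] "a" : PP
    [1,2] "slowly" : (S/(PP\N))\PP
  [2,5] PP\N   <B
    [2,4] NP\N   <B
      [2,3] "read" : S\N
      [3,4] "the" : NP\S
    [4,5] "city" : PP\NP

YES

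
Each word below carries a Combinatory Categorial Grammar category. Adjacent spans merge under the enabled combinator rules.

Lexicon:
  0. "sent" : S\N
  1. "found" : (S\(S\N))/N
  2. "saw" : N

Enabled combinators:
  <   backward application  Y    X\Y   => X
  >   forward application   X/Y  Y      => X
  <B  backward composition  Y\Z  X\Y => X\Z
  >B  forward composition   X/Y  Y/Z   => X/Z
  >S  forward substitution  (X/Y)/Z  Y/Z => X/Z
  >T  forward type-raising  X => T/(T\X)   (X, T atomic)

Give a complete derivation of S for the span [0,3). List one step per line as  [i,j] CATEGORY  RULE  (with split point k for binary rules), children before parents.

[0,3] S   <
  [0,1] "sent" : S\N
  [1,3] S\(S\N)   >
    [1,2] "found" : (S\(S\N))/N
    [2,3] "saw" : N

[0,1] S\N  lex  "sent"
[1,2] (S\(S\N))/N  lex  "found"
[2,3] N  lex  "saw"
[1,3] S\(S\N)  >  k=2
[0,3] S  <  k=1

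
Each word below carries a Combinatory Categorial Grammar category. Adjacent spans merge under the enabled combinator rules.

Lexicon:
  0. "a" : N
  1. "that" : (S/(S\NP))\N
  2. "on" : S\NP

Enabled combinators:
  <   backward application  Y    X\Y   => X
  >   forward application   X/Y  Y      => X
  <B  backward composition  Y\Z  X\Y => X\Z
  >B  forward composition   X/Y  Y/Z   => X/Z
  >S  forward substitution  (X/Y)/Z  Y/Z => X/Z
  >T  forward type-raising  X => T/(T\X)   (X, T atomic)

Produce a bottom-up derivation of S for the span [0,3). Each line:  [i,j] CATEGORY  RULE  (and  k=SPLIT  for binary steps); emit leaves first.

[0,3] S   >
  [0,2] S/(S\NP)   <
    [0,1] "a" : N
    [1,2] "that" : (S/(S\NP))\N
  [2,3] "on" : S\NP

[0,1] N  lex  "a"
[1,2] (S/(S\NP))\N  lex  "that"
[0,2] S/(S\NP)  <  k=1
[2,3] S\NP  lex  "on"
[0,3] S  >  k=2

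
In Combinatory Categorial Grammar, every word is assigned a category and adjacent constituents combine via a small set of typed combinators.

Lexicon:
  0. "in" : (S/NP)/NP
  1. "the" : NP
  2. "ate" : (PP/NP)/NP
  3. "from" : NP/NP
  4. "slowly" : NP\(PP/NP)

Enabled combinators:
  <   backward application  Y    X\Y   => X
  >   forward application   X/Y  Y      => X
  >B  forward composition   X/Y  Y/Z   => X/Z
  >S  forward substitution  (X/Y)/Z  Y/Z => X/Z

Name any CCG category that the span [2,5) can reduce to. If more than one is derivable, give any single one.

NP

[0,5] S   >
  [0,2] S/NP   >
    [0,1] "in" : (S/NP)/NP
    [1,2] "the" : NP
  [2,5] NP   <
    [2,4] PP/NP   >S
      [2,3] "ate" : (PP/NP)/NP
      [3,4] "from" : NP/NP
    [4,5] "slowly" : NP\(PP/NP)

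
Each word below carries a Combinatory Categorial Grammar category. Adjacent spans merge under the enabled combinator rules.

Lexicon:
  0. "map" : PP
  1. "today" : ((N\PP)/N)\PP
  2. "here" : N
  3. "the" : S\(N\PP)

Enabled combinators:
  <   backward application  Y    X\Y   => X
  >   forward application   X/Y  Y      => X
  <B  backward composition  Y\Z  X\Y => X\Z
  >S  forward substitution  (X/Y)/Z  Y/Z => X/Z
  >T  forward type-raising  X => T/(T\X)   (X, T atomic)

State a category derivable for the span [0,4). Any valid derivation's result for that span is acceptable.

S

[0,4] S   <
  [0,3] N\PP   >
    [0,2] (N\PP)/N   <
      [0,1] "map" : PP
      [1,2] "today" : ((N\PP)/N)\PP
    [2,3] "here" : N
  [3,4] "the" : S\(N\PP)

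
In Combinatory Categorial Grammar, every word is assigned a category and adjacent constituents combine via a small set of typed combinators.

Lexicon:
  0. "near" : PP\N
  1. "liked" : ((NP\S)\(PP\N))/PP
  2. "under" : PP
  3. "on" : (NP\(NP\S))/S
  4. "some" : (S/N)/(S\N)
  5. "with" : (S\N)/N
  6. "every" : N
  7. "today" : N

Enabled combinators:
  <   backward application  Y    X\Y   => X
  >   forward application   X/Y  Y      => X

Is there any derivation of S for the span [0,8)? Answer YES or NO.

NO

PP\N ((NP\S)\(PP\N))/PP PP (NP\(NP\S))/S (S/N)/(S\N) (S\N)/N N N
CKY chart[0,8] = {NP}; S ∉ chart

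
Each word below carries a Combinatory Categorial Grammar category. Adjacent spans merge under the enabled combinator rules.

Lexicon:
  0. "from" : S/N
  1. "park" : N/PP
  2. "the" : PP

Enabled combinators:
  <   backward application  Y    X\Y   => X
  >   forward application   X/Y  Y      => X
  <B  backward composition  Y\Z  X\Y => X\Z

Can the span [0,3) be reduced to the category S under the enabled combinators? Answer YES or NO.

[0,3] S   >
  [0,1] "from" : S/N
  [1,3] N   >
    [1,2] "park" : N/PP
    [2,3] "the" : PP

YES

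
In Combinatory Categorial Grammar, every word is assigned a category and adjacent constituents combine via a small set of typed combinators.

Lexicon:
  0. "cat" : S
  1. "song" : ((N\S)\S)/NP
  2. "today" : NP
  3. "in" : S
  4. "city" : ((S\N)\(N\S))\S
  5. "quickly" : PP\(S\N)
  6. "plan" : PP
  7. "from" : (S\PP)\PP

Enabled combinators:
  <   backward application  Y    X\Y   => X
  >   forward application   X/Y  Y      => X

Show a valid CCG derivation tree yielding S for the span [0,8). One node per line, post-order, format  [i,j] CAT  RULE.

[0,1] S  lex  "cat"
[1,2] ((N\S)\S)/NP  lex  "song"
[2,3] NP  lex  "today"
[1,3] (N\S)\S  >  k=2
[0,3] N\S  <  k=1
[3,4] S  lex  "in"
[4,5] ((S\N)\(N\S))\S  lex  "city"
[3,5] (S\N)\(N\S)  <  k=4
[0,5] S\N  <  k=3
[5,6] PP\(S\N)  lex  "quickly"
[0,6] PP  <  k=5
[6,7] PP  lex  "plan"
[7,8] (S\PP)\PP  lex  "from"
[6,8] S\PP  <  k=7
[0,8] S  <  k=6

[0,8] S   <
  [0,6] PP   <
    [0,5] S\N   <
      [0,3] N\S   <
        [0,1] "cat" : S
        [1,3] (N\S)\S   >
          [1,2] "song" : ((N\S)\S)/NP
          [2,3] "today" : NP
      [3,5] (S\N)\(N\S)   <
        [3,4] "in" : S
        [4,5] "city" : ((S\N)\(N\S))\S
    [5,6] "quickly" : PP\(S\N)
  [6,8] S\PP   <
    [6,7] "plan" : PP
    [7,8] "from" : (S\PP)\PP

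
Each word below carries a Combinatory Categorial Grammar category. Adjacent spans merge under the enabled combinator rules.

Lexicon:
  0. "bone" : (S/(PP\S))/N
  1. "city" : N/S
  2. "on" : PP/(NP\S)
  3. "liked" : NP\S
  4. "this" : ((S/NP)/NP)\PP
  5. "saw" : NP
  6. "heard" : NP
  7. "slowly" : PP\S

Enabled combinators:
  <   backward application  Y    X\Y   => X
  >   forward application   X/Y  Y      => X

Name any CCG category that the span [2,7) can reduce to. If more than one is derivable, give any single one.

S

[0,8] S   >
  [0,7] S/(PP\S)   >
    [0,1] "bone" : (S/(PP\S))/N
    [1,7] N   >
      [1,2] "city" : N/S
      [2,7] S   >
        [2,6] S/NP   >
          [2,5] (S/NP)/NP   <
            [2,4] PP   >
              [2,3] "on" : PP/(NP\S)
              [3,4] "liked" : NP\S
            [4,5] "this" : ((S/NP)/NP)\PP
          [5,6] "saw" : NP
        [6,7] "heard" : NP
  [7,8] "slowly" : PP\S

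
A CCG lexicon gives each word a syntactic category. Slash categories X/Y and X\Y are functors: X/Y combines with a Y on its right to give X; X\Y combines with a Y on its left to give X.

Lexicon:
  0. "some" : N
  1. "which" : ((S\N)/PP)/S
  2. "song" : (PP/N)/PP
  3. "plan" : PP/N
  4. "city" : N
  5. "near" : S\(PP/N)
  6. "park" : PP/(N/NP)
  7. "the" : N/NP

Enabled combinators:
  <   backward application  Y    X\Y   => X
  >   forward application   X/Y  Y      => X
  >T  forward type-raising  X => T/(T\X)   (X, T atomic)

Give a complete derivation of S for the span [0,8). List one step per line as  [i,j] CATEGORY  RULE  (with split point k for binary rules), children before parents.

[0,1] N  lex  "some"
[0,1] S/(S\N)  >T
[1,2] ((S\N)/PP)/S  lex  "which"
[2,3] (PP/N)/PP  lex  "song"
[3,4] PP/N  lex  "plan"
[4,5] N  lex  "city"
[3,5] PP  >  k=4
[2,5] PP/N  >  k=3
[5,6] S\(PP/N)  lex  "near"
[2,6] S  <  k=5
[1,6] (S\N)/PP  >  k=2
[6,7] PP/(N/NP)  lex  "park"
[7,8] N/NP  lex  "the"
[6,8] PP  >  k=7
[1,8] S\N  >  k=6
[0,8] S  >  k=1

[0,8] S   >
  [0,1] S/(S\N)   >T
    [0,1] "some" : N
  [1,8] S\N   >
    [1,6] (S\N)/PP   >
      [1,2] "which" : ((S\N)/PP)/S
      [2,6] S   <
        [2,5] PP/N   >
          [2,3] "song" : (PP/N)/PP
          [3,5] PP   >
            [3,4] "plan" : PP/N
            [4,5] "city" : N
        [5,6] "near" : S\(PP/N)
    [6,8] PP   >
      [6,7] "park" : PP/(N/NP)
      [7,8] "the" : N/NP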